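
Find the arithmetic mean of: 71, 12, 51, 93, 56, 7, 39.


Sum = 71 + 12 + 51 + 93 + 56 + 7 + 39 = 329
n = 7
Mean = 329/7 = 47.0000

Mean = 47.0000


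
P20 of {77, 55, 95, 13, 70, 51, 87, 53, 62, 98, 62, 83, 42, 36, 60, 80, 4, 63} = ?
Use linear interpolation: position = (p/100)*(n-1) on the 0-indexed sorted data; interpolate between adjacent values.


Sorted: 4, 13, 36, 42, 51, 53, 55, 60, 62, 62, 63, 70, 77, 80, 83, 87, 95, 98
n = 18
Index = 20/100 * 17 = 3.4000
Lower = data[3] = 42, Upper = data[4] = 51
P20 = 42 + 0.4000*(9) = 45.6000

P20 = 45.6000


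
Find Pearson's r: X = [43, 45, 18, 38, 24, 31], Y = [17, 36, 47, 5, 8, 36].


Mean X = 33.1667, Mean Y = 24.8333
SD X = 9.822027, SD Y = 15.699434
Cov = -41.138889
r = -41.138889/(9.822027*15.699434) = -0.2668

r = -0.2668


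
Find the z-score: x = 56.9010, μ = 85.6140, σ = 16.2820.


z = (56.9010 - 85.6140)/16.2820
= -28.7130/16.2820
= -1.7635

z = -1.7635


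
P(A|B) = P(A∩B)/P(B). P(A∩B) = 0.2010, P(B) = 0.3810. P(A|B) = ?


P(A|B) = 0.2010/0.3810 = 0.5276

P(A|B) = 0.5276


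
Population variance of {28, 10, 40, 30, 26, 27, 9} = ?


Mean = 24.2857
Squared deviations: 13.7959, 204.0816, 246.9388, 32.6531, 2.9388, 7.3673, 233.6531
Sum = 741.4286
Variance = 741.4286/7 = 105.9184

Variance = 105.9184


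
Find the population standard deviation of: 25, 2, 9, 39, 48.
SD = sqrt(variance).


Mean = 24.6000
Variance = 301.8400
SD = sqrt(301.8400) = 17.3735

SD = 17.3735


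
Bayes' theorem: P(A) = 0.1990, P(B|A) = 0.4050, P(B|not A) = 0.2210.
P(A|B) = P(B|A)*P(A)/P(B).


P(B) = P(B|A)*P(A) + P(B|A')*P(A')
= 0.4050*0.1990 + 0.2210*0.8010
= 0.080595 + 0.177021 = 0.257616
P(A|B) = 0.080595/0.257616 = 0.3128

P(A|B) = 0.3128


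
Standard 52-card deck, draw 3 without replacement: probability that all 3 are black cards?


P(all black cards) = (26/52) × (25/51) × (24/50)
= 0.1176

P = 0.1176


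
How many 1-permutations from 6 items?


P(6,1) = 6!/5!
= 720/120
= 6

P(6,1) = 6


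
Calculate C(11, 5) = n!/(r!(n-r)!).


C(11,5) = 11!/(5! × 6!)
= 39916800/(120 × 720)
= 462

C(11,5) = 462


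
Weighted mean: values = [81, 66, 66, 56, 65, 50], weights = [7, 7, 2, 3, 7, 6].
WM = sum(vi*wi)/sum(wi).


Numerator = 81*7 + 66*7 + 66*2 + 56*3 + 65*7 + 50*6 = 2084
Denominator = 7 + 7 + 2 + 3 + 7 + 6 = 32
WM = 2084/32 = 65.1250

WM = 65.1250


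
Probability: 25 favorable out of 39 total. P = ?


P = 25/39 = 0.6410

P = 0.6410


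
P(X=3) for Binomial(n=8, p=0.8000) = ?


C(8,3) = 56
p^3 = 0.512000
(1-p)^5 = 0.000320
P = 56 * 0.512000 * 0.000320 = 0.0092

P(X=3) = 0.0092


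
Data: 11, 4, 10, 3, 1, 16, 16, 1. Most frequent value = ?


Frequencies: 1:2, 3:1, 4:1, 10:1, 11:1, 16:2
Max frequency = 2
Mode = 1, 16

Mode = 1, 16


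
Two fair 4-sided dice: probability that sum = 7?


Total outcomes = 4×4 = 16
Favorable (sum = 7): 2
P = 2/16 = 0.1250

P = 0.1250


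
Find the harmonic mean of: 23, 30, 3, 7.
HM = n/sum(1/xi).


Sum of reciprocals = 1/23 + 1/30 + 1/3 + 1/7 = 0.553002
HM = 4/0.553002 = 7.2332

HM = 7.2332


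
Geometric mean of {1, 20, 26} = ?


Product = 1 × 20 × 26 = 520
GM = 520^(1/3) = 8.0415

GM = 8.0415


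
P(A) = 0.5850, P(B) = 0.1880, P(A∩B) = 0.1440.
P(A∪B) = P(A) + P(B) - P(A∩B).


P(A∪B) = 0.5850 + 0.1880 - 0.1440
= 0.7730 - 0.1440
= 0.6290

P(A∪B) = 0.6290


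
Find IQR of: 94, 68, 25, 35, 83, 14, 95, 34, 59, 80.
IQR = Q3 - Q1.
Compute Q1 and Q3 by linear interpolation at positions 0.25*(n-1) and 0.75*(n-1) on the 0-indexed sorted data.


Sorted: 14, 25, 34, 35, 59, 68, 80, 83, 94, 95
Q1 (25th %ile) = 34.2500
Q3 (75th %ile) = 82.2500
IQR = 82.2500 - 34.2500 = 48.0000

IQR = 48.0000


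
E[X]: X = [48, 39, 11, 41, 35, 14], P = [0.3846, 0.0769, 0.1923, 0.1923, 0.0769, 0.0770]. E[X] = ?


E[X] = 48*0.3846 + 39*0.0769 + 11*0.1923 + 41*0.1923 + 35*0.0769 + 14*0.0770
= 18.4608 + 2.9991 + 2.1153 + 7.8843 + 2.6915 + 1.0780
= 35.2290

E[X] = 35.2290


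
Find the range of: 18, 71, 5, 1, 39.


Max = 71, Min = 1
Range = 71 - 1 = 70

Range = 70


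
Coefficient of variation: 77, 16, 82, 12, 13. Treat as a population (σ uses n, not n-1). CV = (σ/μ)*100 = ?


Mean = 40.0000
SD = 32.3172
CV = (32.3172/40.0000)*100 = 80.7929%

CV = 80.7929%


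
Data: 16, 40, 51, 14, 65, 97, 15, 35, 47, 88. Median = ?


Sorted: 14, 15, 16, 35, 40, 47, 51, 65, 88, 97
n = 10 (even)
Middle values: 40 and 47
Median = (40+47)/2 = 43.5000

Median = 43.5000


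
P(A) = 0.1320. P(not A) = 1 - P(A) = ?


P(not A) = 1 - 0.1320 = 0.8680

P(not A) = 0.8680


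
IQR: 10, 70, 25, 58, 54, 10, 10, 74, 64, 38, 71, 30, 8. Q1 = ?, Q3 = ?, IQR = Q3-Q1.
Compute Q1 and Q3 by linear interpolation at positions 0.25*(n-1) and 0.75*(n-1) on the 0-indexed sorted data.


Sorted: 8, 10, 10, 10, 25, 30, 38, 54, 58, 64, 70, 71, 74
Q1 (25th %ile) = 10.0000
Q3 (75th %ile) = 64.0000
IQR = 64.0000 - 10.0000 = 54.0000

IQR = 54.0000


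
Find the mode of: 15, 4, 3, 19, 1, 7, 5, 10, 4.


Frequencies: 1:1, 3:1, 4:2, 5:1, 7:1, 10:1, 15:1, 19:1
Max frequency = 2
Mode = 4

Mode = 4


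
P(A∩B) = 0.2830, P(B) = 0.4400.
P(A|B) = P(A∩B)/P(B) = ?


P(A|B) = 0.2830/0.4400 = 0.6432

P(A|B) = 0.6432


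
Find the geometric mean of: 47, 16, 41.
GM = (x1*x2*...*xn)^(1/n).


Product = 47 × 16 × 41 = 30832
GM = 30832^(1/3) = 31.3570

GM = 31.3570


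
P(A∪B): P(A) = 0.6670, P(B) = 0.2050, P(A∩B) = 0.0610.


P(A∪B) = 0.6670 + 0.2050 - 0.0610
= 0.8720 - 0.0610
= 0.8110

P(A∪B) = 0.8110


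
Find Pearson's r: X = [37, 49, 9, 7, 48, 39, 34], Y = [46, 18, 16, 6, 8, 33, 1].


Mean X = 31.8571, Mean Y = 18.2857
SD X = 15.932255, SD Y = 14.858516
Cov = 56.755102
r = 56.755102/(15.932255*14.858516) = 0.2397

r = 0.2397


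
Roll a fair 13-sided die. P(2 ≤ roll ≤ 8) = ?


Favorable outcomes (2 ≤ roll ≤ 8): 7
Total outcomes = 13
P = 7/13 = 0.5385

P = 0.5385


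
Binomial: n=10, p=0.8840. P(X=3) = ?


C(10,3) = 120
p^3 = 0.690807
(1-p)^7 = 2.826220e-07
P = 120 * 0.690807 * 2.826220e-07 = 2.3428e-05

P(X=3) = 2.3428e-05


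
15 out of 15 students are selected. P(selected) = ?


P = 15/15 = 1.0000

P = 1.0000


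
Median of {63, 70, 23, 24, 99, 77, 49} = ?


Sorted: 23, 24, 49, 63, 70, 77, 99
n = 7 (odd)
Middle value = 63

Median = 63


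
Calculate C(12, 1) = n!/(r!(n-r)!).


C(12,1) = 12!/(1! × 11!)
= 479001600/(1 × 39916800)
= 12

C(12,1) = 12


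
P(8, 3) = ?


P(8,3) = 8!/5!
= 40320/120
= 336

P(8,3) = 336


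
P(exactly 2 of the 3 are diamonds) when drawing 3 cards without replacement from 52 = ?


Hypergeometric: P(X=2) = C(13,2)·C(39,1) / C(52,3)
= 78 × 39 / 22100
= 3042/22100 = 0.1376

P = 0.1376


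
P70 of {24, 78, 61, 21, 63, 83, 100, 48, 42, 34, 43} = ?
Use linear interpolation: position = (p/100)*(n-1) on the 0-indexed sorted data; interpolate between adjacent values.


Sorted: 21, 24, 34, 42, 43, 48, 61, 63, 78, 83, 100
n = 11
Index = 70/100 * 10 = 7.0000
Lower = data[7] = 63, Upper = data[8] = 78
P70 = 63 + 0*(15) = 63.0000

P70 = 63.0000


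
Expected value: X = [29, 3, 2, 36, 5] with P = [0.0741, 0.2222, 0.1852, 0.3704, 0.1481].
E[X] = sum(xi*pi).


E[X] = 29*0.0741 + 3*0.2222 + 2*0.1852 + 36*0.3704 + 5*0.1481
= 2.1489 + 0.6666 + 0.3704 + 13.3344 + 0.7405
= 17.2608

E[X] = 17.2608


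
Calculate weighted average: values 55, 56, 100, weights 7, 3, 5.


Numerator = 55*7 + 56*3 + 100*5 = 1053
Denominator = 7 + 3 + 5 = 15
WM = 1053/15 = 70.2000

WM = 70.2000


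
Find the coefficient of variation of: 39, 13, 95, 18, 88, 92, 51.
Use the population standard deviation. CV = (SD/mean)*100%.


Mean = 56.5714
SD = 32.6140
CV = (32.6140/56.5714)*100 = 57.6510%

CV = 57.6510%


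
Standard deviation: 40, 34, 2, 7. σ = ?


Mean = 20.7500
Variance = 271.6875
SD = sqrt(271.6875) = 16.4829

SD = 16.4829


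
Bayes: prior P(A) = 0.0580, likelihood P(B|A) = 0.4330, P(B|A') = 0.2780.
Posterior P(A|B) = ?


P(B) = P(B|A)*P(A) + P(B|A')*P(A')
= 0.4330*0.0580 + 0.2780*0.9420
= 0.025114 + 0.261876 = 0.286990
P(A|B) = 0.025114/0.286990 = 0.0875

P(A|B) = 0.0875


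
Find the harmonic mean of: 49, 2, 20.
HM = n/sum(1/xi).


Sum of reciprocals = 1/49 + 1/2 + 1/20 = 0.570408
HM = 3/0.570408 = 5.2594

HM = 5.2594


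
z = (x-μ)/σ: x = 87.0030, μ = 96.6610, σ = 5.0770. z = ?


z = (87.0030 - 96.6610)/5.0770
= -9.6580/5.0770
= -1.9023

z = -1.9023


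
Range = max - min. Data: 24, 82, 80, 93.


Max = 93, Min = 24
Range = 93 - 24 = 69

Range = 69


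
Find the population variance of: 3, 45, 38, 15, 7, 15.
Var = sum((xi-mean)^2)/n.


Mean = 20.5000
Squared deviations: 306.2500, 600.2500, 306.2500, 30.2500, 182.2500, 30.2500
Sum = 1455.5000
Variance = 1455.5000/6 = 242.5833

Variance = 242.5833


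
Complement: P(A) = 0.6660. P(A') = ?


P(not A) = 1 - 0.6660 = 0.3340

P(not A) = 0.3340


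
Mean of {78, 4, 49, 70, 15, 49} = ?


Sum = 78 + 4 + 49 + 70 + 15 + 49 = 265
n = 6
Mean = 265/6 = 44.1667

Mean = 44.1667


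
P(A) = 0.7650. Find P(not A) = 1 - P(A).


P(not A) = 1 - 0.7650 = 0.2350

P(not A) = 0.2350


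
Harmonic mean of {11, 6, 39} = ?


Sum of reciprocals = 1/11 + 1/6 + 1/39 = 0.283217
HM = 3/0.283217 = 10.5926

HM = 10.5926


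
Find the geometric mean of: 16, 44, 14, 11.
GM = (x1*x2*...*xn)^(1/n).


Product = 16 × 44 × 14 × 11 = 108416
GM = 108416^(1/4) = 18.1457

GM = 18.1457


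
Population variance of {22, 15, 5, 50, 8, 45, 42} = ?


Mean = 26.7143
Squared deviations: 22.2245, 137.2245, 471.5102, 542.2245, 350.2245, 334.3673, 233.6531
Sum = 2091.4286
Variance = 2091.4286/7 = 298.7755

Variance = 298.7755


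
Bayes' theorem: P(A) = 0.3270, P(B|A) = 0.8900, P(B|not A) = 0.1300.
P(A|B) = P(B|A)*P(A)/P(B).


P(B) = P(B|A)*P(A) + P(B|A')*P(A')
= 0.8900*0.3270 + 0.1300*0.6730
= 0.291030 + 0.087490 = 0.378520
P(A|B) = 0.291030/0.378520 = 0.7689

P(A|B) = 0.7689


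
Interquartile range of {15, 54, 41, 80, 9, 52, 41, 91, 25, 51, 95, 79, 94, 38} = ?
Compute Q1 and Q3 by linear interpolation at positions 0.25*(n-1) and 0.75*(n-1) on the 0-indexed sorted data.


Sorted: 9, 15, 25, 38, 41, 41, 51, 52, 54, 79, 80, 91, 94, 95
Q1 (25th %ile) = 38.7500
Q3 (75th %ile) = 79.7500
IQR = 79.7500 - 38.7500 = 41.0000

IQR = 41.0000


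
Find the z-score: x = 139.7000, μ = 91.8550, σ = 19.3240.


z = (139.7000 - 91.8550)/19.3240
= 47.8450/19.3240
= 2.4759

z = 2.4759


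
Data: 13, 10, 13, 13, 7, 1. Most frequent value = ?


Frequencies: 1:1, 7:1, 10:1, 13:3
Max frequency = 3
Mode = 13

Mode = 13


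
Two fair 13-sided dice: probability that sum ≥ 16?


Total outcomes = 13×13 = 169
Favorable (sum ≥ 16): 66
P = 66/169 = 0.3905

P = 0.3905


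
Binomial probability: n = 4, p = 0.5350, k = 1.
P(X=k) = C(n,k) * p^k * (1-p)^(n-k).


C(4,1) = 4
p^1 = 0.535000
(1-p)^3 = 0.100545
P = 4 * 0.535000 * 0.100545 = 0.2152

P(X=1) = 0.2152


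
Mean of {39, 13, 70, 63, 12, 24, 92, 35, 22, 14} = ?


Sum = 39 + 13 + 70 + 63 + 12 + 24 + 92 + 35 + 22 + 14 = 384
n = 10
Mean = 384/10 = 38.4000

Mean = 38.4000


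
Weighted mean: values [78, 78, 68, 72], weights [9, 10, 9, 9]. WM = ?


Numerator = 78*9 + 78*10 + 68*9 + 72*9 = 2742
Denominator = 9 + 10 + 9 + 9 = 37
WM = 2742/37 = 74.1081

WM = 74.1081


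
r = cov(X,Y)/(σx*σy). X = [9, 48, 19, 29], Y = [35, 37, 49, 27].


Mean X = 26.2500, Mean Y = 37.0000
SD X = 14.411367, SD Y = 7.874008
Cov = -20.000000
r = -20.000000/(14.411367*7.874008) = -0.1762

r = -0.1762


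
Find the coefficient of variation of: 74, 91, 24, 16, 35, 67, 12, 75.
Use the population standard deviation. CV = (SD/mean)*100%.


Mean = 49.2500
SD = 28.8693
CV = (28.8693/49.2500)*100 = 58.6179%

CV = 58.6179%


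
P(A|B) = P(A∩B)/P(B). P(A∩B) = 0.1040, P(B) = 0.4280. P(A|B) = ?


P(A|B) = 0.1040/0.4280 = 0.2430

P(A|B) = 0.2430


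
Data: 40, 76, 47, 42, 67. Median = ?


Sorted: 40, 42, 47, 67, 76
n = 5 (odd)
Middle value = 47

Median = 47


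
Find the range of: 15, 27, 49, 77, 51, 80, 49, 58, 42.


Max = 80, Min = 15
Range = 80 - 15 = 65

Range = 65


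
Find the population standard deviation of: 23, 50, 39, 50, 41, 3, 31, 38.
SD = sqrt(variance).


Mean = 34.3750
Variance = 211.4844
SD = sqrt(211.4844) = 14.5425

SD = 14.5425


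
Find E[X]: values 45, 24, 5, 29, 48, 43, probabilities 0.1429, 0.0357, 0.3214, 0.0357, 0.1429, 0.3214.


E[X] = 45*0.1429 + 24*0.0357 + 5*0.3214 + 29*0.0357 + 48*0.1429 + 43*0.3214
= 6.4305 + 0.8568 + 1.6070 + 1.0353 + 6.8592 + 13.8202
= 30.6090

E[X] = 30.6090


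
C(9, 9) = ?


C(9,9) = 9!/(9! × 0!)
= 362880/(362880 × 1)
= 1

C(9,9) = 1


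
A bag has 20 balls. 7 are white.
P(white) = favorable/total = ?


P = 7/20 = 0.3500

P = 0.3500


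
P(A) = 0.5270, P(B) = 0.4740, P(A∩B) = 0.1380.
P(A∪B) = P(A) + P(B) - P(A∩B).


P(A∪B) = 0.5270 + 0.4740 - 0.1380
= 1.0010 - 0.1380
= 0.8630

P(A∪B) = 0.8630


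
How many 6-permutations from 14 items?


P(14,6) = 14!/8!
= 87178291200/40320
= 2162160

P(14,6) = 2162160


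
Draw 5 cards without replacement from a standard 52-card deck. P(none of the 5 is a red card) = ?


P(no red cards) = (26/52) × (25/51) × (24/50) × (23/49) × (22/48)
= 0.0253

P = 0.0253


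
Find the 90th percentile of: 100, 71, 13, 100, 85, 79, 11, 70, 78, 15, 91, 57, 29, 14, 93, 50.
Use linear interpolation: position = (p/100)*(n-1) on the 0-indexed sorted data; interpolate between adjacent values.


Sorted: 11, 13, 14, 15, 29, 50, 57, 70, 71, 78, 79, 85, 91, 93, 100, 100
n = 16
Index = 90/100 * 15 = 13.5000
Lower = data[13] = 93, Upper = data[14] = 100
P90 = 93 + 0.5000*(7) = 96.5000

P90 = 96.5000


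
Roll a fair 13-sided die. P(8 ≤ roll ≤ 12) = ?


Favorable outcomes (8 ≤ roll ≤ 12): 5
Total outcomes = 13
P = 5/13 = 0.3846

P = 0.3846


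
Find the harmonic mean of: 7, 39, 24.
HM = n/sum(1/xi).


Sum of reciprocals = 1/7 + 1/39 + 1/24 = 0.210165
HM = 3/0.210165 = 14.2745

HM = 14.2745


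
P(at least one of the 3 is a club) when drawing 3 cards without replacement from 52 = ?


P(at least one) = 1 - P(none)
P(none) = (39/52) × (38/51) × (37/50) = 0.413529
P(at least one) = 1 - 0.413529 = 0.5865

P = 0.5865


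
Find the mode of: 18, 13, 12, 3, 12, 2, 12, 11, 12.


Frequencies: 2:1, 3:1, 11:1, 12:4, 13:1, 18:1
Max frequency = 4
Mode = 12

Mode = 12


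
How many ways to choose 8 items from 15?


C(15,8) = 15!/(8! × 7!)
= 1307674368000/(40320 × 5040)
= 6435

C(15,8) = 6435


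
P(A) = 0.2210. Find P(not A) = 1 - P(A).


P(not A) = 1 - 0.2210 = 0.7790

P(not A) = 0.7790


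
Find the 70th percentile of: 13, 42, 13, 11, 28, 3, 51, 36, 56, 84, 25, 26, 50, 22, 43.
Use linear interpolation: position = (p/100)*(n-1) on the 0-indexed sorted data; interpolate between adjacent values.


Sorted: 3, 11, 13, 13, 22, 25, 26, 28, 36, 42, 43, 50, 51, 56, 84
n = 15
Index = 70/100 * 14 = 9.8000
Lower = data[9] = 42, Upper = data[10] = 43
P70 = 42 + 0.8000*(1) = 42.8000

P70 = 42.8000


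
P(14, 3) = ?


P(14,3) = 14!/11!
= 87178291200/39916800
= 2184

P(14,3) = 2184


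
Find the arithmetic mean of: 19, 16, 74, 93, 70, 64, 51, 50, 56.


Sum = 19 + 16 + 74 + 93 + 70 + 64 + 51 + 50 + 56 = 493
n = 9
Mean = 493/9 = 54.7778

Mean = 54.7778


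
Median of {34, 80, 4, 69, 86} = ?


Sorted: 4, 34, 69, 80, 86
n = 5 (odd)
Middle value = 69

Median = 69


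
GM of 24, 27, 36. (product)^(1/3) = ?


Product = 24 × 27 × 36 = 23328
GM = 23328^(1/3) = 28.5732

GM = 28.5732


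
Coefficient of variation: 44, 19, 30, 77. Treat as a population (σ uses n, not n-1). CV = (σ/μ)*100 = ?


Mean = 42.5000
SD = 21.8002
CV = (21.8002/42.5000)*100 = 51.2947%

CV = 51.2947%


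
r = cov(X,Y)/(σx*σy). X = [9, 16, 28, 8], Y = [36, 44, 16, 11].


Mean X = 15.2500, Mean Y = 26.7500
SD X = 7.980445, SD Y = 13.663363
Cov = -16.937500
r = -16.937500/(7.980445*13.663363) = -0.1553

r = -0.1553


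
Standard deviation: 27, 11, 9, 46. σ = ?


Mean = 23.2500
Variance = 221.1875
SD = sqrt(221.1875) = 14.8724

SD = 14.8724


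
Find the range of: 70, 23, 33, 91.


Max = 91, Min = 23
Range = 91 - 23 = 68

Range = 68


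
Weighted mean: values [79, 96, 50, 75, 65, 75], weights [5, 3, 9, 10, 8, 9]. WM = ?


Numerator = 79*5 + 96*3 + 50*9 + 75*10 + 65*8 + 75*9 = 3078
Denominator = 5 + 3 + 9 + 10 + 8 + 9 = 44
WM = 3078/44 = 69.9545

WM = 69.9545


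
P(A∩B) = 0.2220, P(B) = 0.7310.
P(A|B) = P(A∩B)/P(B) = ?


P(A|B) = 0.2220/0.7310 = 0.3037

P(A|B) = 0.3037


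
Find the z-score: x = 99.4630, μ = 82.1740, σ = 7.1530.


z = (99.4630 - 82.1740)/7.1530
= 17.2890/7.1530
= 2.4170

z = 2.4170


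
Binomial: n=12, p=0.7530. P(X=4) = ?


C(12,4) = 495
p^4 = 0.321499
(1-p)^8 = 1.385401e-05
P = 495 * 0.321499 * 1.385401e-05 = 0.0022

P(X=4) = 0.0022


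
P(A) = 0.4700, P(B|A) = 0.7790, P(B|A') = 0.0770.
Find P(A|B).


P(B) = P(B|A)*P(A) + P(B|A')*P(A')
= 0.7790*0.4700 + 0.0770*0.5300
= 0.366130 + 0.040810 = 0.406940
P(A|B) = 0.366130/0.406940 = 0.8997

P(A|B) = 0.8997


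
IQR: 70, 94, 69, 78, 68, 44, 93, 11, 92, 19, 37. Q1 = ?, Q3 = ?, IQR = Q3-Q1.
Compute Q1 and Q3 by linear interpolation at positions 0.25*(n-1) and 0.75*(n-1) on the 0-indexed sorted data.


Sorted: 11, 19, 37, 44, 68, 69, 70, 78, 92, 93, 94
Q1 (25th %ile) = 40.5000
Q3 (75th %ile) = 85.0000
IQR = 85.0000 - 40.5000 = 44.5000

IQR = 44.5000


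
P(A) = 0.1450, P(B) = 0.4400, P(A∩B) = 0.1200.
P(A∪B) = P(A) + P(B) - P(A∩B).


P(A∪B) = 0.1450 + 0.4400 - 0.1200
= 0.5850 - 0.1200
= 0.4650

P(A∪B) = 0.4650


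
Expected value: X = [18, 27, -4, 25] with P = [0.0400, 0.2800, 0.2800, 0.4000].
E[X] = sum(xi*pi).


E[X] = 18*0.0400 + 27*0.2800 - 4*0.2800 + 25*0.4000
= 0.7200 + 7.5600 - 1.1200 + 10.0000
= 17.1600

E[X] = 17.1600


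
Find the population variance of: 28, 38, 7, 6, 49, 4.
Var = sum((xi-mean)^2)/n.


Mean = 22.0000
Squared deviations: 36.0000, 256.0000, 225.0000, 256.0000, 729.0000, 324.0000
Sum = 1826.0000
Variance = 1826.0000/6 = 304.3333

Variance = 304.3333


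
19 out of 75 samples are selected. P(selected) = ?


P = 19/75 = 0.2533

P = 0.2533


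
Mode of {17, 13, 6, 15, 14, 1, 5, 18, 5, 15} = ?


Frequencies: 1:1, 5:2, 6:1, 13:1, 14:1, 15:2, 17:1, 18:1
Max frequency = 2
Mode = 5, 15

Mode = 5, 15


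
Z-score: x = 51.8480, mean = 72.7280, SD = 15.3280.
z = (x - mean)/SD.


z = (51.8480 - 72.7280)/15.3280
= -20.8800/15.3280
= -1.3622

z = -1.3622


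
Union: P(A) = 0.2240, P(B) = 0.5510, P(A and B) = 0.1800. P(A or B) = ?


P(A∪B) = 0.2240 + 0.5510 - 0.1800
= 0.7750 - 0.1800
= 0.5950

P(A∪B) = 0.5950


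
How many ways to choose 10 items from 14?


C(14,10) = 14!/(10! × 4!)
= 87178291200/(3628800 × 24)
= 1001

C(14,10) = 1001


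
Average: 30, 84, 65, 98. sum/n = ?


Sum = 30 + 84 + 65 + 98 = 277
n = 4
Mean = 277/4 = 69.2500

Mean = 69.2500


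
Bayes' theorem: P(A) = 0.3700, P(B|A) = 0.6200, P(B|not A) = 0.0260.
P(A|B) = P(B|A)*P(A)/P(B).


P(B) = P(B|A)*P(A) + P(B|A')*P(A')
= 0.6200*0.3700 + 0.0260*0.6300
= 0.229400 + 0.016380 = 0.245780
P(A|B) = 0.229400/0.245780 = 0.9334

P(A|B) = 0.9334


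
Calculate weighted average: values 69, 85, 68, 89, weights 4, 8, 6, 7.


Numerator = 69*4 + 85*8 + 68*6 + 89*7 = 1987
Denominator = 4 + 8 + 6 + 7 = 25
WM = 1987/25 = 79.4800

WM = 79.4800


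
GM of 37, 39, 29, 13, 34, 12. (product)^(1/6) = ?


Product = 37 × 39 × 29 × 13 × 34 × 12 = 221956488
GM = 221956488^(1/6) = 24.6062

GM = 24.6062


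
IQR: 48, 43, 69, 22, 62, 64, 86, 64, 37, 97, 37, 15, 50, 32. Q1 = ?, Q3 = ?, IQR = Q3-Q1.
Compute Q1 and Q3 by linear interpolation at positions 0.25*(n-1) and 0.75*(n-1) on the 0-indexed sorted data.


Sorted: 15, 22, 32, 37, 37, 43, 48, 50, 62, 64, 64, 69, 86, 97
Q1 (25th %ile) = 37.0000
Q3 (75th %ile) = 64.0000
IQR = 64.0000 - 37.0000 = 27.0000

IQR = 27.0000


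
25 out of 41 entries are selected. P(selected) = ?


P = 25/41 = 0.6098

P = 0.6098


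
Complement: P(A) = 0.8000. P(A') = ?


P(not A) = 1 - 0.8000 = 0.2000

P(not A) = 0.2000


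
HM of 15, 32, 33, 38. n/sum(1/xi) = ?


Sum of reciprocals = 1/15 + 1/32 + 1/33 + 1/38 = 0.154535
HM = 4/0.154535 = 25.8840

HM = 25.8840


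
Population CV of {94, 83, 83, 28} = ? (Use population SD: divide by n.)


Mean = 72.0000
SD = 25.7973
CV = (25.7973/72.0000)*100 = 35.8296%

CV = 35.8296%


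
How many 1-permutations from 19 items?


P(19,1) = 19!/18!
= 121645100408832000/6402373705728000
= 19

P(19,1) = 19


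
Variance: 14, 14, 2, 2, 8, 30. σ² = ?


Mean = 11.6667
Squared deviations: 5.4444, 5.4444, 93.4444, 93.4444, 13.4444, 336.1111
Sum = 547.3333
Variance = 547.3333/6 = 91.2222

Variance = 91.2222


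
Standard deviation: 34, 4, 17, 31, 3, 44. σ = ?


Mean = 22.1667
Variance = 236.4722
SD = sqrt(236.4722) = 15.3777

SD = 15.3777


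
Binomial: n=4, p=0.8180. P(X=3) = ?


C(4,3) = 4
p^3 = 0.547343
(1-p)^1 = 0.182000
P = 4 * 0.547343 * 0.182000 = 0.3985

P(X=3) = 0.3985


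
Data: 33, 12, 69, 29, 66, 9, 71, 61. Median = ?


Sorted: 9, 12, 29, 33, 61, 66, 69, 71
n = 8 (even)
Middle values: 33 and 61
Median = (33+61)/2 = 47.0000

Median = 47.0000


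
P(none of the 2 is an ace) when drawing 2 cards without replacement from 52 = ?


P(no aces) = (48/52) × (47/51)
= 0.8507

P = 0.8507


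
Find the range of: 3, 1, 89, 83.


Max = 89, Min = 1
Range = 89 - 1 = 88

Range = 88


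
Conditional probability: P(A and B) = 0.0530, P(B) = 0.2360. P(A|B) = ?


P(A|B) = 0.0530/0.2360 = 0.2246

P(A|B) = 0.2246


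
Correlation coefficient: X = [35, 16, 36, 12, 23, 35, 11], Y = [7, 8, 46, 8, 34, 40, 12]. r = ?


Mean X = 24.0000, Mean Y = 22.1429
SD X = 10.447146, SD Y = 15.860360
Cov = 102.714286
r = 102.714286/(10.447146*15.860360) = 0.6199

r = 0.6199


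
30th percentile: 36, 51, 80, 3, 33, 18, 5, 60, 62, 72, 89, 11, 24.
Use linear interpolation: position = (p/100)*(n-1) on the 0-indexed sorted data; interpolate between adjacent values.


Sorted: 3, 5, 11, 18, 24, 33, 36, 51, 60, 62, 72, 80, 89
n = 13
Index = 30/100 * 12 = 3.6000
Lower = data[3] = 18, Upper = data[4] = 24
P30 = 18 + 0.6000*(6) = 21.6000

P30 = 21.6000


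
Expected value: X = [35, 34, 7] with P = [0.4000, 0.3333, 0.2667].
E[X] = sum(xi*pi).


E[X] = 35*0.4000 + 34*0.3333 + 7*0.2667
= 14.0000 + 11.3322 + 1.8669
= 27.1991

E[X] = 27.1991


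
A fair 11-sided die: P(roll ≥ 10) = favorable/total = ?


Favorable outcomes (roll ≥ 10): 2
Total outcomes = 11
P = 2/11 = 0.1818

P = 0.1818


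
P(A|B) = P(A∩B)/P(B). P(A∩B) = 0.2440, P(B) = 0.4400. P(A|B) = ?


P(A|B) = 0.2440/0.4400 = 0.5545

P(A|B) = 0.5545


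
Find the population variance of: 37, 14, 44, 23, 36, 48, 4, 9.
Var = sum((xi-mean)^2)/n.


Mean = 26.8750
Squared deviations: 102.5156, 165.7656, 293.2656, 15.0156, 83.2656, 446.2656, 523.2656, 319.5156
Sum = 1948.8750
Variance = 1948.8750/8 = 243.6094

Variance = 243.6094


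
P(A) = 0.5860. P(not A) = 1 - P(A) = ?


P(not A) = 1 - 0.5860 = 0.4140

P(not A) = 0.4140


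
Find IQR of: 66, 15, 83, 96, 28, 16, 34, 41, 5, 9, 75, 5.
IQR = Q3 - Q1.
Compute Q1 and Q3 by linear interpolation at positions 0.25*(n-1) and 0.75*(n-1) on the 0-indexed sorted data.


Sorted: 5, 5, 9, 15, 16, 28, 34, 41, 66, 75, 83, 96
Q1 (25th %ile) = 13.5000
Q3 (75th %ile) = 68.2500
IQR = 68.2500 - 13.5000 = 54.7500

IQR = 54.7500


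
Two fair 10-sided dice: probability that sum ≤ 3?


Total outcomes = 10×10 = 100
Favorable (sum ≤ 3): 3
P = 3/100 = 0.0300

P = 0.0300


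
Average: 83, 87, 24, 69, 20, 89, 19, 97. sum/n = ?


Sum = 83 + 87 + 24 + 69 + 20 + 89 + 19 + 97 = 488
n = 8
Mean = 488/8 = 61.0000

Mean = 61.0000


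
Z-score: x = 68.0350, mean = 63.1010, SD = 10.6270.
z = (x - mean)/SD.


z = (68.0350 - 63.1010)/10.6270
= 4.9340/10.6270
= 0.4643

z = 0.4643


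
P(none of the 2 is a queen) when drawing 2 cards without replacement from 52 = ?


P(no queens) = (48/52) × (47/51)
= 0.8507

P = 0.8507


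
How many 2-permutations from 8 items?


P(8,2) = 8!/6!
= 40320/720
= 56

P(8,2) = 56


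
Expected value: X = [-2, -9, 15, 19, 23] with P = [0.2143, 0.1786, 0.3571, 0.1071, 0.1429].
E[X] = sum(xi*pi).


E[X] = -2*0.2143 - 9*0.1786 + 15*0.3571 + 19*0.1071 + 23*0.1429
= -0.4286 - 1.6074 + 5.3565 + 2.0349 + 3.2867
= 8.6421

E[X] = 8.6421


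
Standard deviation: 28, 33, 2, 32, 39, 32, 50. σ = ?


Mean = 30.8571
Variance = 182.9796
SD = sqrt(182.9796) = 13.5270

SD = 13.5270


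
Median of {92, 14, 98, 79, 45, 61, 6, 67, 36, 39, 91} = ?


Sorted: 6, 14, 36, 39, 45, 61, 67, 79, 91, 92, 98
n = 11 (odd)
Middle value = 61

Median = 61


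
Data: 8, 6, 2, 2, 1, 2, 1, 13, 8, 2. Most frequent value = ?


Frequencies: 1:2, 2:4, 6:1, 8:2, 13:1
Max frequency = 4
Mode = 2

Mode = 2


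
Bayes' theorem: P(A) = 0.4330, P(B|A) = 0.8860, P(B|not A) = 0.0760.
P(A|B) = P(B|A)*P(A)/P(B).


P(B) = P(B|A)*P(A) + P(B|A')*P(A')
= 0.8860*0.4330 + 0.0760*0.5670
= 0.383638 + 0.043092 = 0.426730
P(A|B) = 0.383638/0.426730 = 0.8990

P(A|B) = 0.8990


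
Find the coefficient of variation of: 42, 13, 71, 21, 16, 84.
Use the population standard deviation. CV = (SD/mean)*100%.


Mean = 41.1667
SD = 27.5646
CV = (27.5646/41.1667)*100 = 66.9585%

CV = 66.9585%


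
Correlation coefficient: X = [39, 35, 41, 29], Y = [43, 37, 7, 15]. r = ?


Mean X = 36.0000, Mean Y = 25.5000
SD X = 4.582576, SD Y = 14.924812
Cov = 5.500000
r = 5.500000/(4.582576*14.924812) = 0.0804

r = 0.0804


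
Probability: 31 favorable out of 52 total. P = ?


P = 31/52 = 0.5962

P = 0.5962


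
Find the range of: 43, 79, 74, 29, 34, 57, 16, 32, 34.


Max = 79, Min = 16
Range = 79 - 16 = 63

Range = 63


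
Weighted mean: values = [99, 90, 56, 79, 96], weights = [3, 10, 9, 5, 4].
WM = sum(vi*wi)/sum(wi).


Numerator = 99*3 + 90*10 + 56*9 + 79*5 + 96*4 = 2480
Denominator = 3 + 10 + 9 + 5 + 4 = 31
WM = 2480/31 = 80.0000

WM = 80.0000


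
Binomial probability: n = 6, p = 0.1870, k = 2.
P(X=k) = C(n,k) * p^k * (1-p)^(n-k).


C(6,2) = 15
p^2 = 0.034969
(1-p)^4 = 0.436880
P = 15 * 0.034969 * 0.436880 = 0.2292

P(X=2) = 0.2292


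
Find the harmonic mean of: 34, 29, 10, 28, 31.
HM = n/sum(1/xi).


Sum of reciprocals = 1/34 + 1/29 + 1/10 + 1/28 + 1/31 = 0.231867
HM = 5/0.231867 = 21.5641

HM = 21.5641


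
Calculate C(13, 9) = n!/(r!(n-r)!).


C(13,9) = 13!/(9! × 4!)
= 6227020800/(362880 × 24)
= 715

C(13,9) = 715


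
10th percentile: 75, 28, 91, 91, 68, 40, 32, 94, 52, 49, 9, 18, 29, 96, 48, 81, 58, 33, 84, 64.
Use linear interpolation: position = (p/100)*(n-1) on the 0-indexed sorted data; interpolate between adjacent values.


Sorted: 9, 18, 28, 29, 32, 33, 40, 48, 49, 52, 58, 64, 68, 75, 81, 84, 91, 91, 94, 96
n = 20
Index = 10/100 * 19 = 1.9000
Lower = data[1] = 18, Upper = data[2] = 28
P10 = 18 + 0.9000*(10) = 27.0000

P10 = 27.0000


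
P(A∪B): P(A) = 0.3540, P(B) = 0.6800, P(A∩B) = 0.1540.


P(A∪B) = 0.3540 + 0.6800 - 0.1540
= 1.0340 - 0.1540
= 0.8800

P(A∪B) = 0.8800


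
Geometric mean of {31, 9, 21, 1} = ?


Product = 31 × 9 × 21 × 1 = 5859
GM = 5859^(1/4) = 8.7489

GM = 8.7489


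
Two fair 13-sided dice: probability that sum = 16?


Total outcomes = 13×13 = 169
Favorable (sum = 16): 11
P = 11/169 = 0.0651

P = 0.0651


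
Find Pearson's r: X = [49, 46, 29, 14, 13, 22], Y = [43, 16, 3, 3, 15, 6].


Mean X = 28.8333, Mean Y = 14.3333
SD X = 14.252680, SD Y = 13.852397
Cov = 136.555556
r = 136.555556/(14.252680*13.852397) = 0.6917

r = 0.6917


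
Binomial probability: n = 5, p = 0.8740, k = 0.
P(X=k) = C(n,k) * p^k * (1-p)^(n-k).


C(5,0) = 1
p^0 = 1.000000
(1-p)^5 = 3.175797e-05
P = 1 * 1.000000 * 3.175797e-05 = 3.1758e-05

P(X=0) = 3.1758e-05


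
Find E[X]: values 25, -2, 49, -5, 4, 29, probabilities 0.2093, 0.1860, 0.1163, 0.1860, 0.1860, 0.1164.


E[X] = 25*0.2093 - 2*0.1860 + 49*0.1163 - 5*0.1860 + 4*0.1860 + 29*0.1164
= 5.2325 - 0.3720 + 5.6987 - 0.9300 + 0.7440 + 3.3756
= 13.7488

E[X] = 13.7488


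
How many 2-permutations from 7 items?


P(7,2) = 7!/5!
= 5040/120
= 42

P(7,2) = 42


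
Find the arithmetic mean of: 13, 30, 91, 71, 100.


Sum = 13 + 30 + 91 + 71 + 100 = 305
n = 5
Mean = 305/5 = 61.0000

Mean = 61.0000


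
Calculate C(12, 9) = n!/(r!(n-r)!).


C(12,9) = 12!/(9! × 3!)
= 479001600/(362880 × 6)
= 220

C(12,9) = 220


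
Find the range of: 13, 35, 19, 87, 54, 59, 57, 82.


Max = 87, Min = 13
Range = 87 - 13 = 74

Range = 74


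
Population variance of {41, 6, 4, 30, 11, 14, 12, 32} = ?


Mean = 18.7500
Squared deviations: 495.0625, 162.5625, 217.5625, 126.5625, 60.0625, 22.5625, 45.5625, 175.5625
Sum = 1305.5000
Variance = 1305.5000/8 = 163.1875

Variance = 163.1875


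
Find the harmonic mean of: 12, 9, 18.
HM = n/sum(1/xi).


Sum of reciprocals = 1/12 + 1/9 + 1/18 = 0.250000
HM = 3/0.250000 = 12.0000

HM = 12.0000


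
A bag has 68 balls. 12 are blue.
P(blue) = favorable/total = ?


P = 12/68 = 0.1765

P = 0.1765


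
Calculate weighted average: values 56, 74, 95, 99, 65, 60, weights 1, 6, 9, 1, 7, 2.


Numerator = 56*1 + 74*6 + 95*9 + 99*1 + 65*7 + 60*2 = 2029
Denominator = 1 + 6 + 9 + 1 + 7 + 2 = 26
WM = 2029/26 = 78.0385

WM = 78.0385


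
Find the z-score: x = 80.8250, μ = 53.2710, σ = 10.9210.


z = (80.8250 - 53.2710)/10.9210
= 27.5540/10.9210
= 2.5230

z = 2.5230


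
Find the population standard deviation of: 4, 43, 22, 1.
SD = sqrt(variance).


Mean = 17.5000
Variance = 281.2500
SD = sqrt(281.2500) = 16.7705

SD = 16.7705


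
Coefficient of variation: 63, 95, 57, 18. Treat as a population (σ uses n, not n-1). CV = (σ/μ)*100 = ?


Mean = 58.2500
SD = 27.3622
CV = (27.3622/58.2500)*100 = 46.9737%

CV = 46.9737%


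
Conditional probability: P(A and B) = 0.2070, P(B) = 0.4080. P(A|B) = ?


P(A|B) = 0.2070/0.4080 = 0.5074

P(A|B) = 0.5074


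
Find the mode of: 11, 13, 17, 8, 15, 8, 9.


Frequencies: 8:2, 9:1, 11:1, 13:1, 15:1, 17:1
Max frequency = 2
Mode = 8

Mode = 8


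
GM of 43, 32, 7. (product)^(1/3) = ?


Product = 43 × 32 × 7 = 9632
GM = 9632^(1/3) = 21.2768

GM = 21.2768


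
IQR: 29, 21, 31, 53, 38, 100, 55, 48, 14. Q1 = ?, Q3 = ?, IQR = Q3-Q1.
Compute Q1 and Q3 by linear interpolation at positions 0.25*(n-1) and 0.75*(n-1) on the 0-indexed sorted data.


Sorted: 14, 21, 29, 31, 38, 48, 53, 55, 100
Q1 (25th %ile) = 29.0000
Q3 (75th %ile) = 53.0000
IQR = 53.0000 - 29.0000 = 24.0000

IQR = 24.0000


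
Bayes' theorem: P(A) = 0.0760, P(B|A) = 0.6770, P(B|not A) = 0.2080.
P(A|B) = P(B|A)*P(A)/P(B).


P(B) = P(B|A)*P(A) + P(B|A')*P(A')
= 0.6770*0.0760 + 0.2080*0.9240
= 0.051452 + 0.192192 = 0.243644
P(A|B) = 0.051452/0.243644 = 0.2112

P(A|B) = 0.2112


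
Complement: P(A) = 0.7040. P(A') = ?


P(not A) = 1 - 0.7040 = 0.2960

P(not A) = 0.2960


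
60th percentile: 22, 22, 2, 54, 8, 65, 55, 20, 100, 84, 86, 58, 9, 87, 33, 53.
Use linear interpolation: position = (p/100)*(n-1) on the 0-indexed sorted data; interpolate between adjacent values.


Sorted: 2, 8, 9, 20, 22, 22, 33, 53, 54, 55, 58, 65, 84, 86, 87, 100
n = 16
Index = 60/100 * 15 = 9.0000
Lower = data[9] = 55, Upper = data[10] = 58
P60 = 55 + 0*(3) = 55.0000

P60 = 55.0000


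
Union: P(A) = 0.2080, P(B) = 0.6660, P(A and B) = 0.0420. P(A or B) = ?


P(A∪B) = 0.2080 + 0.6660 - 0.0420
= 0.8740 - 0.0420
= 0.8320

P(A∪B) = 0.8320


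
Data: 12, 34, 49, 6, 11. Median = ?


Sorted: 6, 11, 12, 34, 49
n = 5 (odd)
Middle value = 12

Median = 12


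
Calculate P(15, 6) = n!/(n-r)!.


P(15,6) = 15!/9!
= 1307674368000/362880
= 3603600

P(15,6) = 3603600


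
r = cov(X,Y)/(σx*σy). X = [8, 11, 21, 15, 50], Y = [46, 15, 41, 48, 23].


Mean X = 21.0000, Mean Y = 34.6000
SD X = 15.139353, SD Y = 13.184840
Cov = -73.800000
r = -73.800000/(15.139353*13.184840) = -0.3697

r = -0.3697


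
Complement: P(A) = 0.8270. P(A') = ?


P(not A) = 1 - 0.8270 = 0.1730

P(not A) = 0.1730


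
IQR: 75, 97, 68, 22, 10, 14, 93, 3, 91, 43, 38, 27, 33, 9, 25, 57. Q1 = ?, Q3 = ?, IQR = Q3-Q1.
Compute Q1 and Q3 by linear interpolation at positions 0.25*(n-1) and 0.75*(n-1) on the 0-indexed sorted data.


Sorted: 3, 9, 10, 14, 22, 25, 27, 33, 38, 43, 57, 68, 75, 91, 93, 97
Q1 (25th %ile) = 20.0000
Q3 (75th %ile) = 69.7500
IQR = 69.7500 - 20.0000 = 49.7500

IQR = 49.7500


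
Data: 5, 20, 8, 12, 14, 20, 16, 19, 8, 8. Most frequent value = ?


Frequencies: 5:1, 8:3, 12:1, 14:1, 16:1, 19:1, 20:2
Max frequency = 3
Mode = 8

Mode = 8


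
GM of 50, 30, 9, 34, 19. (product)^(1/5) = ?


Product = 50 × 30 × 9 × 34 × 19 = 8721000
GM = 8721000^(1/5) = 24.4407

GM = 24.4407


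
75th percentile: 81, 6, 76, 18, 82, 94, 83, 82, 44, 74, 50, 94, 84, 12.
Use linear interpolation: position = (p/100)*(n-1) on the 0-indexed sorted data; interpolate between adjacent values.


Sorted: 6, 12, 18, 44, 50, 74, 76, 81, 82, 82, 83, 84, 94, 94
n = 14
Index = 75/100 * 13 = 9.7500
Lower = data[9] = 82, Upper = data[10] = 83
P75 = 82 + 0.7500*(1) = 82.7500

P75 = 82.7500


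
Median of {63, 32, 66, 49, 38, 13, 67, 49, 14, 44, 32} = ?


Sorted: 13, 14, 32, 32, 38, 44, 49, 49, 63, 66, 67
n = 11 (odd)
Middle value = 44

Median = 44


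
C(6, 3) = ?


C(6,3) = 6!/(3! × 3!)
= 720/(6 × 6)
= 20

C(6,3) = 20


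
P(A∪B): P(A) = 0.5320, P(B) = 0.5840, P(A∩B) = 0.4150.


P(A∪B) = 0.5320 + 0.5840 - 0.4150
= 1.1160 - 0.4150
= 0.7010

P(A∪B) = 0.7010


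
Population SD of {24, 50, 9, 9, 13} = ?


Mean = 21.0000
Variance = 240.4000
SD = sqrt(240.4000) = 15.5048

SD = 15.5048


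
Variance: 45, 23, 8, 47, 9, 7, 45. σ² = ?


Mean = 26.2857
Squared deviations: 350.2245, 10.7959, 334.3673, 429.0816, 298.7959, 371.9388, 350.2245
Sum = 2145.4286
Variance = 2145.4286/7 = 306.4898

Variance = 306.4898


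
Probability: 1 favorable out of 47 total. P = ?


P = 1/47 = 0.0213

P = 0.0213


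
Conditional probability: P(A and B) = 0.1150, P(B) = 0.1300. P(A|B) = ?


P(A|B) = 0.1150/0.1300 = 0.8846

P(A|B) = 0.8846


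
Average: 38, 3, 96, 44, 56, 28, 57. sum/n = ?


Sum = 38 + 3 + 96 + 44 + 56 + 28 + 57 = 322
n = 7
Mean = 322/7 = 46.0000

Mean = 46.0000


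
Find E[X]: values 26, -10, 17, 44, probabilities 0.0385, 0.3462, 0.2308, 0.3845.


E[X] = 26*0.0385 - 10*0.3462 + 17*0.2308 + 44*0.3845
= 1.0010 - 3.4620 + 3.9236 + 16.9180
= 18.3806

E[X] = 18.3806


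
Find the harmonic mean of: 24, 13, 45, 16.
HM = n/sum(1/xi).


Sum of reciprocals = 1/24 + 1/13 + 1/45 + 1/16 = 0.203312
HM = 4/0.203312 = 19.6742

HM = 19.6742


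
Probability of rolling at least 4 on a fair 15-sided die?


Favorable outcomes (roll ≥ 4): 12
Total outcomes = 15
P = 12/15 = 0.8000

P = 0.8000


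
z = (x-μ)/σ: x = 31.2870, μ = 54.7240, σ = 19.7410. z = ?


z = (31.2870 - 54.7240)/19.7410
= -23.4370/19.7410
= -1.1872

z = -1.1872


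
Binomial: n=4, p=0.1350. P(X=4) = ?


C(4,4) = 1
p^4 = 0.000332
(1-p)^0 = 1.000000
P = 1 * 0.000332 * 1.000000 = 0.0003

P(X=4) = 0.0003


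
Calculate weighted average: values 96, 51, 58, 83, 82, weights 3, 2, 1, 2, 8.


Numerator = 96*3 + 51*2 + 58*1 + 83*2 + 82*8 = 1270
Denominator = 3 + 2 + 1 + 2 + 8 = 16
WM = 1270/16 = 79.3750

WM = 79.3750


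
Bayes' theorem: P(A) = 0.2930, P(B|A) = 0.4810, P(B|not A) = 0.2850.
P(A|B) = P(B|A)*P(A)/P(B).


P(B) = P(B|A)*P(A) + P(B|A')*P(A')
= 0.4810*0.2930 + 0.2850*0.7070
= 0.140933 + 0.201495 = 0.342428
P(A|B) = 0.140933/0.342428 = 0.4116

P(A|B) = 0.4116


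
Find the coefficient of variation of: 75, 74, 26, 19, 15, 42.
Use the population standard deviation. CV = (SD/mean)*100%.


Mean = 41.8333
SD = 24.5860
CV = (24.5860/41.8333)*100 = 58.7714%

CV = 58.7714%


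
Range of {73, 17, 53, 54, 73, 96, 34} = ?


Max = 96, Min = 17
Range = 96 - 17 = 79

Range = 79


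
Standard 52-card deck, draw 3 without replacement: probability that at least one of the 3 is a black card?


P(at least one) = 1 - P(none)
P(none) = (26/52) × (25/51) × (24/50) = 0.117647
P(at least one) = 1 - 0.117647 = 0.8824

P = 0.8824


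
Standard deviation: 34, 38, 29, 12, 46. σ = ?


Mean = 31.8000
Variance = 128.9600
SD = sqrt(128.9600) = 11.3561

SD = 11.3561


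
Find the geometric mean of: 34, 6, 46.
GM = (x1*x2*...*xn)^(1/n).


Product = 34 × 6 × 46 = 9384
GM = 9384^(1/3) = 21.0926

GM = 21.0926


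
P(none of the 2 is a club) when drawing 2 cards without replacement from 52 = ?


P(no clubs) = (39/52) × (38/51)
= 0.5588

P = 0.5588


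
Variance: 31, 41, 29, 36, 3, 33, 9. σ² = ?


Mean = 26.0000
Squared deviations: 25.0000, 225.0000, 9.0000, 100.0000, 529.0000, 49.0000, 289.0000
Sum = 1226.0000
Variance = 1226.0000/7 = 175.1429

Variance = 175.1429


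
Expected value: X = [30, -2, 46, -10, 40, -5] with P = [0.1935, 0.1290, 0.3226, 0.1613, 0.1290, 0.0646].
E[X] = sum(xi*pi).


E[X] = 30*0.1935 - 2*0.1290 + 46*0.3226 - 10*0.1613 + 40*0.1290 - 5*0.0646
= 5.8050 - 0.2580 + 14.8396 - 1.6130 + 5.1600 - 0.3230
= 23.6106

E[X] = 23.6106


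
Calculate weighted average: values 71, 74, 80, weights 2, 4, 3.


Numerator = 71*2 + 74*4 + 80*3 = 678
Denominator = 2 + 4 + 3 = 9
WM = 678/9 = 75.3333

WM = 75.3333


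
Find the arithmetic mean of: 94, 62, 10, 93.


Sum = 94 + 62 + 10 + 93 = 259
n = 4
Mean = 259/4 = 64.7500

Mean = 64.7500


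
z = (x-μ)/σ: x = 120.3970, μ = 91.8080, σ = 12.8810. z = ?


z = (120.3970 - 91.8080)/12.8810
= 28.5890/12.8810
= 2.2195

z = 2.2195


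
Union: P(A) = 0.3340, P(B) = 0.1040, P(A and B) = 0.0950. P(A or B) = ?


P(A∪B) = 0.3340 + 0.1040 - 0.0950
= 0.4380 - 0.0950
= 0.3430

P(A∪B) = 0.3430


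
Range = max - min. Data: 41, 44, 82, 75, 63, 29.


Max = 82, Min = 29
Range = 82 - 29 = 53

Range = 53


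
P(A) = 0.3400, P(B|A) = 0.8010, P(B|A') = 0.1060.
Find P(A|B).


P(B) = P(B|A)*P(A) + P(B|A')*P(A')
= 0.8010*0.3400 + 0.1060*0.6600
= 0.272340 + 0.069960 = 0.342300
P(A|B) = 0.272340/0.342300 = 0.7956

P(A|B) = 0.7956


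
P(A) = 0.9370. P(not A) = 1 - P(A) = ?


P(not A) = 1 - 0.9370 = 0.0630

P(not A) = 0.0630


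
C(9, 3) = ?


C(9,3) = 9!/(3! × 6!)
= 362880/(6 × 720)
= 84

C(9,3) = 84


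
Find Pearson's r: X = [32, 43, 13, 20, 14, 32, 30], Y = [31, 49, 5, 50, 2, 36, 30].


Mean X = 26.2857, Mean Y = 29.0000
SD X = 10.180012, SD Y = 17.728105
Cov = 129.714286
r = 129.714286/(10.180012*17.728105) = 0.7187

r = 0.7187


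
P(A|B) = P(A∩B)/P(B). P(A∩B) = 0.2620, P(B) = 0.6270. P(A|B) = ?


P(A|B) = 0.2620/0.6270 = 0.4179

P(A|B) = 0.4179


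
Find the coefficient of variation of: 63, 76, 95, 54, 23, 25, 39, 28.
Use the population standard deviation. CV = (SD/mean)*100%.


Mean = 50.3750
SD = 24.6066
CV = (24.6066/50.3750)*100 = 48.8468%

CV = 48.8468%


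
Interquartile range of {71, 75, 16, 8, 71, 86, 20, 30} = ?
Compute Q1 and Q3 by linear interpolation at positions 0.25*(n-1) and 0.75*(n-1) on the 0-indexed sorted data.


Sorted: 8, 16, 20, 30, 71, 71, 75, 86
Q1 (25th %ile) = 19.0000
Q3 (75th %ile) = 72.0000
IQR = 72.0000 - 19.0000 = 53.0000

IQR = 53.0000


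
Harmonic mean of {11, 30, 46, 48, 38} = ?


Sum of reciprocals = 1/11 + 1/30 + 1/46 + 1/48 + 1/38 = 0.193131
HM = 5/0.193131 = 25.8892

HM = 25.8892
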